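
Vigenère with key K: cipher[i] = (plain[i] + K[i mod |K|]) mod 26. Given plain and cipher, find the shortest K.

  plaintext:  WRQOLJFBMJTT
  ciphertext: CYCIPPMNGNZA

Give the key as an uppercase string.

  i= 0: C-W =  6 → G
  i= 1: Y-R =  7 → H
  i= 2: C-Q = 12 → M
  i= 3: I-O = 20 → U
  i= 4: P-L =  4 → E
  i= 5: P-J =  6 → G
  i= 6: M-F =  7 → H
  i= 7: N-B = 12 → M
  i= 8: G-M = 20 → U
  i= 9: N-J =  4 → E
  i=10: Z-T =  6 → G
  i=11: A-T =  7 → H
  shifts repeat with period 5: GHMUE

GHMUE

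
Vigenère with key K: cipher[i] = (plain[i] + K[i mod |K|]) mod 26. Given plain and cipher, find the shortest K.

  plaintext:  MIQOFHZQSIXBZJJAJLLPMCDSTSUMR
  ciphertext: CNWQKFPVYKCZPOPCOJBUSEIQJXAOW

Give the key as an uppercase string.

  i= 0: C-M = 16 → Q
  i= 1: N-I =  5 → F
  i= 2: W-Q =  6 → G
  i= 3: Q-O =  2 → C
  i= 4: K-F =  5 → F
  i= 5: F-H = 24 → Y
  i= 6: P-Z = 16 → Q
  i= 7: V-Q =  5 → F
  i= 8: Y-S =  6 → G
  i= 9: K-I =  2 → C
  i=10: C-X =  5 → F
  i=11: Z-B = 24 → Y
  i=12: P-Z = 16 → Q
  i=13: O-J =  5 → F
  i=14: P-J =  6 → G
  i=15: C-A =  2 → C
  i=16: O-J =  5 → F
  i=17: J-L = 24 → Y
  i=18: B-L = 16 → Q
  i=19: U-P =  5 → F
  i=20: S-M =  6 → G
  i=21: E-C =  2 → C
  i=22: I-D =  5 → F
  i=23: Q-S = 24 → Y
  i=24: J-T = 16 → Q
  i=25: X-S =  5 → F
  i=26: A-U =  6 → G
  i=27: O-M =  2 → C
  i=28: W-R =  5 → F
  shifts repeat with period 6: QFGCFY

QFGCFY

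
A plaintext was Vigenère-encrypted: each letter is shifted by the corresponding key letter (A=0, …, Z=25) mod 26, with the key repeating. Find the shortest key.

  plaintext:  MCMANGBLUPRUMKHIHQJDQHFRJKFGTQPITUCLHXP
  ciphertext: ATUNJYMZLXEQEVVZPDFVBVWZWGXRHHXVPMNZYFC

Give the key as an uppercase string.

  i= 0: A-M = 14 → O
  i= 1: T-C = 17 → R
  i= 2: U-M =  8 → I
  i= 3: N-A = 13 → N
  i= 4: J-N = 22 → W
  i= 5: Y-G = 18 → S
  i= 6: M-B = 11 → L
  i= 7: Z-L = 14 → O
  i= 8: L-U = 17 → R
  i= 9: X-P =  8 → I
  i=10: E-R = 13 → N
  i=11: Q-U = 22 → W
  i=12: E-M = 18 → S
  i=13: V-K = 11 → L
  i=14: V-H = 14 → O
  i=15: Z-I = 17 → R
  i=16: P-H =  8 → I
  i=17: D-Q = 13 → N
  i=18: F-J = 22 → W
  i=19: V-D = 18 → S
  i=20: B-Q = 11 → L
  i=21: V-H = 14 → O
  i=22: W-F = 17 → R
  i=23: Z-R =  8 → I
  i=24: W-J = 13 → N
  i=25: G-K = 22 → W
  i=26: X-F = 18 → S
  i=27: R-G = 11 → L
  i=28: H-T = 14 → O
  i=29: H-Q = 17 → R
  i=30: X-P =  8 → I
  i=31: V-I = 13 → N
  i=32: P-T = 22 → W
  i=33: M-U = 18 → S
  i=34: N-C = 11 → L
  i=35: Z-L = 14 → O
  i=36: Y-H = 17 → R
  i=37: F-X =  8 → I
  i=38: C-P = 13 → N
  shifts repeat with period 7: ORINWSL

ORINWSL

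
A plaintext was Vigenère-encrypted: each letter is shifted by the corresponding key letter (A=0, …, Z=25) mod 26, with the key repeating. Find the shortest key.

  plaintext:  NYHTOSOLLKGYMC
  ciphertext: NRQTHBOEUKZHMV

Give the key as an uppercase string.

  i= 0: N-N =  0 → A
  i= 1: R-Y = 19 → T
  i= 2: Q-H =  9 → J
  i= 3: T-T =  0 → A
  i= 4: H-O = 19 → T
  i= 5: B-S =  9 → J
  i= 6: O-O =  0 → A
  i= 7: E-L = 19 → T
  i= 8: U-L =  9 → J
  i= 9: K-K =  0 → A
  i=10: Z-G = 19 → T
  i=11: H-Y =  9 → J
  i=12: M-M =  0 → A
  i=13: V-C = 19 → T
  shifts repeat with period 3: ATJ

ATJ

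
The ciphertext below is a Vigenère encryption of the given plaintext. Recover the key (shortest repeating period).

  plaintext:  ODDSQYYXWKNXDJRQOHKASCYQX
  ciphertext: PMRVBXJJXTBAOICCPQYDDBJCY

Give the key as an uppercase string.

  i= 0: P-O =  1 → B
  i= 1: M-D =  9 → J
  i= 2: R-D = 14 → O
  i= 3: V-S =  3 → D
  i= 4: B-Q = 11 → L
  i= 5: X-Y = 25 → Z
  i= 6: J-Y = 11 → L
  i= 7: J-X = 12 → M
  i= 8: X-W =  1 → B
  i= 9: T-K =  9 → J
  i=10: B-N = 14 → O
  i=11: A-X =  3 → D
  i=12: O-D = 11 → L
  i=13: I-J = 25 → Z
  i=14: C-R = 11 → L
  i=15: C-Q = 12 → M
  i=16: P-O =  1 → B
  i=17: Q-H =  9 → J
  i=18: Y-K = 14 → O
  i=19: D-A =  3 → D
  i=20: D-S = 11 → L
  i=21: B-C = 25 → Z
  i=22: J-Y = 11 → L
  i=23: C-Q = 12 → M
  i=24: Y-X =  1 → B
  shifts repeat with period 8: BJODLZLM

BJODLZLM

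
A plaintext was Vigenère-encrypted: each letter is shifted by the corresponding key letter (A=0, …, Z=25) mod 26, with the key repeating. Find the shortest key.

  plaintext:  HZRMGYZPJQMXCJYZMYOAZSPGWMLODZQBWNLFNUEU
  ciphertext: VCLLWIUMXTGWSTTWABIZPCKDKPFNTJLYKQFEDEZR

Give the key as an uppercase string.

ODUZQKVX

  i= 0: V-H = 14 → O
  i= 1: C-Z =  3 → D
  i= 2: L-R = 20 → U
  i= 3: L-M = 25 → Z
  i= 4: W-G = 16 → Q
  i= 5: I-Y = 10 → K
  i= 6: U-Z = 21 → V
  i= 7: M-P = 23 → X
  i= 8: X-J = 14 → O
  i= 9: T-Q =  3 → D
  i=10: G-M = 20 → U
  i=11: W-X = 25 → Z
  i=12: S-C = 16 → Q
  i=13: T-J = 10 → K
  i=14: T-Y = 21 → V
  i=15: W-Z = 23 → X
  i=16: A-M = 14 → O
  i=17: B-Y =  3 → D
  i=18: I-O = 20 → U
  i=19: Z-A = 25 → Z
  i=20: P-Z = 16 → Q
  i=21: C-S = 10 → K
  i=22: K-P = 21 → V
  i=23: D-G = 23 → X
  i=24: K-W = 14 → O
  i=25: P-M =  3 → D
  i=26: F-L = 20 → U
  i=27: N-O = 25 → Z
  i=28: T-D = 16 → Q
  i=29: J-Z = 10 → K
  i=30: L-Q = 21 → V
  i=31: Y-B = 23 → X
  i=32: K-W = 14 → O
  i=33: Q-N =  3 → D
  i=34: F-L = 20 → U
  i=35: E-F = 25 → Z
  i=36: D-N = 16 → Q
  i=37: E-U = 10 → K
  i=38: Z-E = 21 → V
  i=39: R-U = 23 → X
  shifts repeat with period 8: ODUZQKVX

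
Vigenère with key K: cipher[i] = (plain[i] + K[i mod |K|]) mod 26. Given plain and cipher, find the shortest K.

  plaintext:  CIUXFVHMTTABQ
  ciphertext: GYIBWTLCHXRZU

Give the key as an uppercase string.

EQOERY

  i= 0: G-C =  4 → E
  i= 1: Y-I = 16 → Q
  i= 2: I-U = 14 → O
  i= 3: B-X =  4 → E
  i= 4: W-F = 17 → R
  i= 5: T-V = 24 → Y
  i= 6: L-H =  4 → E
  i= 7: C-M = 16 → Q
  i= 8: H-T = 14 → O
  i= 9: X-T =  4 → E
  i=10: R-A = 17 → R
  i=11: Z-B = 24 → Y
  i=12: U-Q =  4 → E
  shifts repeat with period 6: EQOERY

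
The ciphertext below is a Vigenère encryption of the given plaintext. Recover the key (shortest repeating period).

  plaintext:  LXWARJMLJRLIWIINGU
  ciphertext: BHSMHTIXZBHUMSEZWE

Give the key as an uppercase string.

QKWM

  i= 0: B-L = 16 → Q
  i= 1: H-X = 10 → K
  i= 2: S-W = 22 → W
  i= 3: M-A = 12 → M
  i= 4: H-R = 16 → Q
  i= 5: T-J = 10 → K
  i= 6: I-M = 22 → W
  i= 7: X-L = 12 → M
  i= 8: Z-J = 16 → Q
  i= 9: B-R = 10 → K
  i=10: H-L = 22 → W
  i=11: U-I = 12 → M
  i=12: M-W = 16 → Q
  i=13: S-I = 10 → K
  i=14: E-I = 22 → W
  i=15: Z-N = 12 → M
  i=16: W-G = 16 → Q
  i=17: E-U = 10 → K
  shifts repeat with period 4: QKWM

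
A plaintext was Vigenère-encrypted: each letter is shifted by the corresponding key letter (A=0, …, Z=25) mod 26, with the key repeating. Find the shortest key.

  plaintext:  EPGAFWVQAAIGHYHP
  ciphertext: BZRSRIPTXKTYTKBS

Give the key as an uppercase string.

  i= 0: B-E = 23 → X
  i= 1: Z-P = 10 → K
  i= 2: R-G = 11 → L
  i= 3: S-A = 18 → S
  i= 4: R-F = 12 → M
  i= 5: I-W = 12 → M
  i= 6: P-V = 20 → U
  i= 7: T-Q =  3 → D
  i= 8: X-A = 23 → X
  i= 9: K-A = 10 → K
  i=10: T-I = 11 → L
  i=11: Y-G = 18 → S
  i=12: T-H = 12 → M
  i=13: K-Y = 12 → M
  i=14: B-H = 20 → U
  i=15: S-P =  3 → D
  shifts repeat with period 8: XKLSMMUD

XKLSMMUD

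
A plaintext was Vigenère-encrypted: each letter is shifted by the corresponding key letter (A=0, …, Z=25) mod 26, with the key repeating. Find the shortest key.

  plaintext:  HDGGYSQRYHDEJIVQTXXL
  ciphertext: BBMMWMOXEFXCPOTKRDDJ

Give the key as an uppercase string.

UYGGY

  i= 0: B-H = 20 → U
  i= 1: B-D = 24 → Y
  i= 2: M-G =  6 → G
  i= 3: M-G =  6 → G
  i= 4: W-Y = 24 → Y
  i= 5: M-S = 20 → U
  i= 6: O-Q = 24 → Y
  i= 7: X-R =  6 → G
  i= 8: E-Y =  6 → G
  i= 9: F-H = 24 → Y
  i=10: X-D = 20 → U
  i=11: C-E = 24 → Y
  i=12: P-J =  6 → G
  i=13: O-I =  6 → G
  i=14: T-V = 24 → Y
  i=15: K-Q = 20 → U
  i=16: R-T = 24 → Y
  i=17: D-X =  6 → G
  i=18: D-X =  6 → G
  i=19: J-L = 24 → Y
  shifts repeat with period 5: UYGGY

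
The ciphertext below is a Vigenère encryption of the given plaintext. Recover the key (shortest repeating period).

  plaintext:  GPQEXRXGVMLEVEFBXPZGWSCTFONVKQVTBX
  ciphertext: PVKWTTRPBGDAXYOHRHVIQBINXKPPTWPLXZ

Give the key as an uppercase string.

JGUSWCU

  i= 0: P-G =  9 → J
  i= 1: V-P =  6 → G
  i= 2: K-Q = 20 → U
  i= 3: W-E = 18 → S
  i= 4: T-X = 22 → W
  i= 5: T-R =  2 → C
  i= 6: R-X = 20 → U
  i= 7: P-G =  9 → J
  i= 8: B-V =  6 → G
  i= 9: G-M = 20 → U
  i=10: D-L = 18 → S
  i=11: A-E = 22 → W
  i=12: X-V =  2 → C
  i=13: Y-E = 20 → U
  i=14: O-F =  9 → J
  i=15: H-B =  6 → G
  i=16: R-X = 20 → U
  i=17: H-P = 18 → S
  i=18: V-Z = 22 → W
  i=19: I-G =  2 → C
  i=20: Q-W = 20 → U
  i=21: B-S =  9 → J
  i=22: I-C =  6 → G
  i=23: N-T = 20 → U
  i=24: X-F = 18 → S
  i=25: K-O = 22 → W
  i=26: P-N =  2 → C
  i=27: P-V = 20 → U
  i=28: T-K =  9 → J
  i=29: W-Q =  6 → G
  i=30: P-V = 20 → U
  i=31: L-T = 18 → S
  i=32: X-B = 22 → W
  i=33: Z-X =  2 → C
  shifts repeat with period 7: JGUSWCU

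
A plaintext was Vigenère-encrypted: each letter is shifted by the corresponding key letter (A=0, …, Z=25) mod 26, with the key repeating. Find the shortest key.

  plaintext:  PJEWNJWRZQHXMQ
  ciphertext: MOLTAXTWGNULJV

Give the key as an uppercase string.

  i= 0: M-P = 23 → X
  i= 1: O-J =  5 → F
  i= 2: L-E =  7 → H
  i= 3: T-W = 23 → X
  i= 4: A-N = 13 → N
  i= 5: X-J = 14 → O
  i= 6: T-W = 23 → X
  i= 7: W-R =  5 → F
  i= 8: G-Z =  7 → H
  i= 9: N-Q = 23 → X
  i=10: U-H = 13 → N
  i=11: L-X = 14 → O
  i=12: J-M = 23 → X
  i=13: V-Q =  5 → F
  shifts repeat with period 6: XFHXNO

XFHXNO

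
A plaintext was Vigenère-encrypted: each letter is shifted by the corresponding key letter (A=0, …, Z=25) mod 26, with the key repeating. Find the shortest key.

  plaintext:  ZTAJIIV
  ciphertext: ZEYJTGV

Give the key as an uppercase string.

  i= 0: Z-Z =  0 → A
  i= 1: E-T = 11 → L
  i= 2: Y-A = 24 → Y
  i= 3: J-J =  0 → A
  i= 4: T-I = 11 → L
  i= 5: G-I = 24 → Y
  i= 6: V-V =  0 → A
  shifts repeat with period 3: ALY

ALY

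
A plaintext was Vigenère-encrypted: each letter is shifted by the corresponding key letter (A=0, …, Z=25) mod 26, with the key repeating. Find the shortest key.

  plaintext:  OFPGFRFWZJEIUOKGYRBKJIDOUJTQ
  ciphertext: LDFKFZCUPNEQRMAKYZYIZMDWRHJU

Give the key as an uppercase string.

  i= 0: L-O = 23 → X
  i= 1: D-F = 24 → Y
  i= 2: F-P = 16 → Q
  i= 3: K-G =  4 → E
  i= 4: F-F =  0 → A
  i= 5: Z-R =  8 → I
  i= 6: C-F = 23 → X
  i= 7: U-W = 24 → Y
  i= 8: P-Z = 16 → Q
  i= 9: N-J =  4 → E
  i=10: E-E =  0 → A
  i=11: Q-I =  8 → I
  i=12: R-U = 23 → X
  i=13: M-O = 24 → Y
  i=14: A-K = 16 → Q
  i=15: K-G =  4 → E
  i=16: Y-Y =  0 → A
  i=17: Z-R =  8 → I
  i=18: Y-B = 23 → X
  i=19: I-K = 24 → Y
  i=20: Z-J = 16 → Q
  i=21: M-I =  4 → E
  i=22: D-D =  0 → A
  i=23: W-O =  8 → I
  i=24: R-U = 23 → X
  i=25: H-J = 24 → Y
  i=26: J-T = 16 → Q
  i=27: U-Q =  4 → E
  shifts repeat with period 6: XYQEAI

XYQEAI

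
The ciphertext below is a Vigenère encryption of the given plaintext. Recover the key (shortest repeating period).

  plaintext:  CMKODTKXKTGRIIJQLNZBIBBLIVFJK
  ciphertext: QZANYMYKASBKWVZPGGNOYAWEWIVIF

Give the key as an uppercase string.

  i= 0: Q-C = 14 → O
  i= 1: Z-M = 13 → N
  i= 2: A-K = 16 → Q
  i= 3: N-O = 25 → Z
  i= 4: Y-D = 21 → V
  i= 5: M-T = 19 → T
  i= 6: Y-K = 14 → O
  i= 7: K-X = 13 → N
  i= 8: A-K = 16 → Q
  i= 9: S-T = 25 → Z
  i=10: B-G = 21 → V
  i=11: K-R = 19 → T
  i=12: W-I = 14 → O
  i=13: V-I = 13 → N
  i=14: Z-J = 16 → Q
  i=15: P-Q = 25 → Z
  i=16: G-L = 21 → V
  i=17: G-N = 19 → T
  i=18: N-Z = 14 → O
  i=19: O-B = 13 → N
  i=20: Y-I = 16 → Q
  i=21: A-B = 25 → Z
  i=22: W-B = 21 → V
  i=23: E-L = 19 → T
  i=24: W-I = 14 → O
  i=25: I-V = 13 → N
  i=26: V-F = 16 → Q
  i=27: I-J = 25 → Z
  i=28: F-K = 21 → V
  shifts repeat with period 6: ONQZVT

ONQZVT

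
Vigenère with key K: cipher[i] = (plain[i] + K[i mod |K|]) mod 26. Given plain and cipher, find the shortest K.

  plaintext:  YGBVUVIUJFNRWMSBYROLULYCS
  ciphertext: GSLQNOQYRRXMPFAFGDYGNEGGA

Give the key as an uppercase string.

IMKVTTIE

  i= 0: G-Y =  8 → I
  i= 1: S-G = 12 → M
  i= 2: L-B = 10 → K
  i= 3: Q-V = 21 → V
  i= 4: N-U = 19 → T
  i= 5: O-V = 19 → T
  i= 6: Q-I =  8 → I
  i= 7: Y-U =  4 → E
  i= 8: R-J =  8 → I
  i= 9: R-F = 12 → M
  i=10: X-N = 10 → K
  i=11: M-R = 21 → V
  i=12: P-W = 19 → T
  i=13: F-M = 19 → T
  i=14: A-S =  8 → I
  i=15: F-B =  4 → E
  i=16: G-Y =  8 → I
  i=17: D-R = 12 → M
  i=18: Y-O = 10 → K
  i=19: G-L = 21 → V
  i=20: N-U = 19 → T
  i=21: E-L = 19 → T
  i=22: G-Y =  8 → I
  i=23: G-C =  4 → E
  i=24: A-S =  8 → I
  shifts repeat with period 8: IMKVTTIE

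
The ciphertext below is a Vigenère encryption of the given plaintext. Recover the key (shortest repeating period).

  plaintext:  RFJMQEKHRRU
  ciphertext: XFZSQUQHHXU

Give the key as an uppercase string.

GAQ

  i= 0: X-R =  6 → G
  i= 1: F-F =  0 → A
  i= 2: Z-J = 16 → Q
  i= 3: S-M =  6 → G
  i= 4: Q-Q =  0 → A
  i= 5: U-E = 16 → Q
  i= 6: Q-K =  6 → G
  i= 7: H-H =  0 → A
  i= 8: H-R = 16 → Q
  i= 9: X-R =  6 → G
  i=10: U-U =  0 → A
  shifts repeat with period 3: GAQ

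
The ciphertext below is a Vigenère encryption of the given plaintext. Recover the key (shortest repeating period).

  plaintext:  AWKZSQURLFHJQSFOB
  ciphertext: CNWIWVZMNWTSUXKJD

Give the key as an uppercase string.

CRMJEFFV

  i= 0: C-A =  2 → C
  i= 1: N-W = 17 → R
  i= 2: W-K = 12 → M
  i= 3: I-Z =  9 → J
  i= 4: W-S =  4 → E
  i= 5: V-Q =  5 → F
  i= 6: Z-U =  5 → F
  i= 7: M-R = 21 → V
  i= 8: N-L =  2 → C
  i= 9: W-F = 17 → R
  i=10: T-H = 12 → M
  i=11: S-J =  9 → J
  i=12: U-Q =  4 → E
  i=13: X-S =  5 → F
  i=14: K-F =  5 → F
  i=15: J-O = 21 → V
  i=16: D-B =  2 → C
  shifts repeat with period 8: CRMJEFFV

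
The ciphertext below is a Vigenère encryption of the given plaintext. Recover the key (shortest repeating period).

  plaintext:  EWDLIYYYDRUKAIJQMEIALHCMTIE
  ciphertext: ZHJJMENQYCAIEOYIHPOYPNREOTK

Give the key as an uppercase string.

  i= 0: Z-E = 21 → V
  i= 1: H-W = 11 → L
  i= 2: J-D =  6 → G
  i= 3: J-L = 24 → Y
  i= 4: M-I =  4 → E
  i= 5: E-Y =  6 → G
  i= 6: N-Y = 15 → P
  i= 7: Q-Y = 18 → S
  i= 8: Y-D = 21 → V
  i= 9: C-R = 11 → L
  i=10: A-U =  6 → G
  i=11: I-K = 24 → Y
  i=12: E-A =  4 → E
  i=13: O-I =  6 → G
  i=14: Y-J = 15 → P
  i=15: I-Q = 18 → S
  i=16: H-M = 21 → V
  i=17: P-E = 11 → L
  i=18: O-I =  6 → G
  i=19: Y-A = 24 → Y
  i=20: P-L =  4 → E
  i=21: N-H =  6 → G
  i=22: R-C = 15 → P
  i=23: E-M = 18 → S
  i=24: O-T = 21 → V
  i=25: T-I = 11 → L
  i=26: K-E =  6 → G
  shifts repeat with period 8: VLGYEGPS

VLGYEGPS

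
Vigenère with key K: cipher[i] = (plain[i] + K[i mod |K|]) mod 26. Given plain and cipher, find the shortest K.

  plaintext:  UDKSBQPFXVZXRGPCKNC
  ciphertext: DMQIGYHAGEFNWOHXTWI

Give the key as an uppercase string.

  i= 0: D-U =  9 → J
  i= 1: M-D =  9 → J
  i= 2: Q-K =  6 → G
  i= 3: I-S = 16 → Q
  i= 4: G-B =  5 → F
  i= 5: Y-Q =  8 → I
  i= 6: H-P = 18 → S
  i= 7: A-F = 21 → V
  i= 8: G-X =  9 → J
  i= 9: E-V =  9 → J
  i=10: F-Z =  6 → G
  i=11: N-X = 16 → Q
  i=12: W-R =  5 → F
  i=13: O-G =  8 → I
  i=14: H-P = 18 → S
  i=15: X-C = 21 → V
  i=16: T-K =  9 → J
  i=17: W-N =  9 → J
  i=18: I-C =  6 → G
  shifts repeat with period 8: JJGQFISV

JJGQFISV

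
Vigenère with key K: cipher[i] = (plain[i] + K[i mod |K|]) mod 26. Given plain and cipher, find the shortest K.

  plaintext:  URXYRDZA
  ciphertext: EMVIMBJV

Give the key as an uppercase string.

KVY

  i= 0: E-U = 10 → K
  i= 1: M-R = 21 → V
  i= 2: V-X = 24 → Y
  i= 3: I-Y = 10 → K
  i= 4: M-R = 21 → V
  i= 5: B-D = 24 → Y
  i= 6: J-Z = 10 → K
  i= 7: V-A = 21 → V
  shifts repeat with period 3: KVY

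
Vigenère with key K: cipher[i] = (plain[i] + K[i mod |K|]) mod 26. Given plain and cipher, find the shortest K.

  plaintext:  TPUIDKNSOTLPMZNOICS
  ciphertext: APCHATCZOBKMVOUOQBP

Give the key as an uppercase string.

HAIZXJP

  i= 0: A-T =  7 → H
  i= 1: P-P =  0 → A
  i= 2: C-U =  8 → I
  i= 3: H-I = 25 → Z
  i= 4: A-D = 23 → X
  i= 5: T-K =  9 → J
  i= 6: C-N = 15 → P
  i= 7: Z-S =  7 → H
  i= 8: O-O =  0 → A
  i= 9: B-T =  8 → I
  i=10: K-L = 25 → Z
  i=11: M-P = 23 → X
  i=12: V-M =  9 → J
  i=13: O-Z = 15 → P
  i=14: U-N =  7 → H
  i=15: O-O =  0 → A
  i=16: Q-I =  8 → I
  i=17: B-C = 25 → Z
  i=18: P-S = 23 → X
  shifts repeat with period 7: HAIZXJP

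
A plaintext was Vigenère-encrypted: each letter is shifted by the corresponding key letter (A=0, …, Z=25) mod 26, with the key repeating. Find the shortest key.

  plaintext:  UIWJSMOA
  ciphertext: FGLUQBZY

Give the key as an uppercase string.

LYP

  i= 0: F-U = 11 → L
  i= 1: G-I = 24 → Y
  i= 2: L-W = 15 → P
  i= 3: U-J = 11 → L
  i= 4: Q-S = 24 → Y
  i= 5: B-M = 15 → P
  i= 6: Z-O = 11 → L
  i= 7: Y-A = 24 → Y
  shifts repeat with period 3: LYP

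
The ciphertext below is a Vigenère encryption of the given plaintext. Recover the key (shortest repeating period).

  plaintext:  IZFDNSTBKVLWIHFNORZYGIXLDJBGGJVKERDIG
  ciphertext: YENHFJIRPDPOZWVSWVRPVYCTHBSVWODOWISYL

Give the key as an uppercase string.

  i= 0: Y-I = 16 → Q
  i= 1: E-Z =  5 → F
  i= 2: N-F =  8 → I
  i= 3: H-D =  4 → E
  i= 4: F-N = 18 → S
  i= 5: J-S = 17 → R
  i= 6: I-T = 15 → P
  i= 7: R-B = 16 → Q
  i= 8: P-K =  5 → F
  i= 9: D-V =  8 → I
  i=10: P-L =  4 → E
  i=11: O-W = 18 → S
  i=12: Z-I = 17 → R
  i=13: W-H = 15 → P
  i=14: V-F = 16 → Q
  i=15: S-N =  5 → F
  i=16: W-O =  8 → I
  i=17: V-R =  4 → E
  i=18: R-Z = 18 → S
  i=19: P-Y = 17 → R
  i=20: V-G = 15 → P
  i=21: Y-I = 16 → Q
  i=22: C-X =  5 → F
  i=23: T-L =  8 → I
  i=24: H-D =  4 → E
  i=25: B-J = 18 → S
  i=26: S-B = 17 → R
  i=27: V-G = 15 → P
  i=28: W-G = 16 → Q
  i=29: O-J =  5 → F
  i=30: D-V =  8 → I
  i=31: O-K =  4 → E
  i=32: W-E = 18 → S
  i=33: I-R = 17 → R
  i=34: S-D = 15 → P
  i=35: Y-I = 16 → Q
  i=36: L-G =  5 → F
  shifts repeat with period 7: QFIESRP

QFIESRP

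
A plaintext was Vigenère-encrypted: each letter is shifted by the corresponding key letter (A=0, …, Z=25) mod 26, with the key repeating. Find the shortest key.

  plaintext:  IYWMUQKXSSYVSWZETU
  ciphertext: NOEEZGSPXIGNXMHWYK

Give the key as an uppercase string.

  i= 0: N-I =  5 → F
  i= 1: O-Y = 16 → Q
  i= 2: E-W =  8 → I
  i= 3: E-M = 18 → S
  i= 4: Z-U =  5 → F
  i= 5: G-Q = 16 → Q
  i= 6: S-K =  8 → I
  i= 7: P-X = 18 → S
  i= 8: X-S =  5 → F
  i= 9: I-S = 16 → Q
  i=10: G-Y =  8 → I
  i=11: N-V = 18 → S
  i=12: X-S =  5 → F
  i=13: M-W = 16 → Q
  i=14: H-Z =  8 → I
  i=15: W-E = 18 → S
  i=16: Y-T =  5 → F
  i=17: K-U = 16 → Q
  shifts repeat with period 4: FQIS

FQIS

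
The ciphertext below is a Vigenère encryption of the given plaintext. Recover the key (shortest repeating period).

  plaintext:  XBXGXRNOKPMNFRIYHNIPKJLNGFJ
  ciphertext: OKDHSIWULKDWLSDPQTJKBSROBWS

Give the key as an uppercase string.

  i= 0: O-X = 17 → R
  i= 1: K-B =  9 → J
  i= 2: D-X =  6 → G
  i= 3: H-G =  1 → B
  i= 4: S-X = 21 → V
  i= 5: I-R = 17 → R
  i= 6: W-N =  9 → J
  i= 7: U-O =  6 → G
  i= 8: L-K =  1 → B
  i= 9: K-P = 21 → V
  i=10: D-M = 17 → R
  i=11: W-N =  9 → J
  i=12: L-F =  6 → G
  i=13: S-R =  1 → B
  i=14: D-I = 21 → V
  i=15: P-Y = 17 → R
  i=16: Q-H =  9 → J
  i=17: T-N =  6 → G
  i=18: J-I =  1 → B
  i=19: K-P = 21 → V
  i=20: B-K = 17 → R
  i=21: S-J =  9 → J
  i=22: R-L =  6 → G
  i=23: O-N =  1 → B
  i=24: B-G = 21 → V
  i=25: W-F = 17 → R
  i=26: S-J =  9 → J
  shifts repeat with period 5: RJGBV

RJGBV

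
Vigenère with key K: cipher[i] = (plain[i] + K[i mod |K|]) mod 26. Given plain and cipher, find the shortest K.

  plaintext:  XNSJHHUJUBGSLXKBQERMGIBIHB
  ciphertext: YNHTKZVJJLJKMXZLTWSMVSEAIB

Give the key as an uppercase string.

  i= 0: Y-X =  1 → B
  i= 1: N-N =  0 → A
  i= 2: H-S = 15 → P
  i= 3: T-J = 10 → K
  i= 4: K-H =  3 → D
  i= 5: Z-H = 18 → S
  i= 6: V-U =  1 → B
  i= 7: J-J =  0 → A
  i= 8: J-U = 15 → P
  i= 9: L-B = 10 → K
  i=10: J-G =  3 → D
  i=11: K-S = 18 → S
  i=12: M-L =  1 → B
  i=13: X-X =  0 → A
  i=14: Z-K = 15 → P
  i=15: L-B = 10 → K
  i=16: T-Q =  3 → D
  i=17: W-E = 18 → S
  i=18: S-R =  1 → B
  i=19: M-M =  0 → A
  i=20: V-G = 15 → P
  i=21: S-I = 10 → K
  i=22: E-B =  3 → D
  i=23: A-I = 18 → S
  i=24: I-H =  1 → B
  i=25: B-B =  0 → A
  shifts repeat with period 6: BAPKDS

BAPKDS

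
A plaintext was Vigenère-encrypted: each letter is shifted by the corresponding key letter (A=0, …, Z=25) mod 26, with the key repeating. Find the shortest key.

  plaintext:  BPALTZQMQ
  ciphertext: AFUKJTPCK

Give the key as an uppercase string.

  i= 0: A-B = 25 → Z
  i= 1: F-P = 16 → Q
  i= 2: U-A = 20 → U
  i= 3: K-L = 25 → Z
  i= 4: J-T = 16 → Q
  i= 5: T-Z = 20 → U
  i= 6: P-Q = 25 → Z
  i= 7: C-M = 16 → Q
  i= 8: K-Q = 20 → U
  shifts repeat with period 3: ZQU

ZQU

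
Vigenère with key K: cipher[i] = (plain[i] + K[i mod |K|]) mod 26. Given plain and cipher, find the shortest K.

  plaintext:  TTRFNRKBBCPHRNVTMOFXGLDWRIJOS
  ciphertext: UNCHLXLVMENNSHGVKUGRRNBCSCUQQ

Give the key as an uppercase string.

BULCYG

  i= 0: U-T =  1 → B
  i= 1: N-T = 20 → U
  i= 2: C-R = 11 → L
  i= 3: H-F =  2 → C
  i= 4: L-N = 24 → Y
  i= 5: X-R =  6 → G
  i= 6: L-K =  1 → B
  i= 7: V-B = 20 → U
  i= 8: M-B = 11 → L
  i= 9: E-C =  2 → C
  i=10: N-P = 24 → Y
  i=11: N-H =  6 → G
  i=12: S-R =  1 → B
  i=13: H-N = 20 → U
  i=14: G-V = 11 → L
  i=15: V-T =  2 → C
  i=16: K-M = 24 → Y
  i=17: U-O =  6 → G
  i=18: G-F =  1 → B
  i=19: R-X = 20 → U
  i=20: R-G = 11 → L
  i=21: N-L =  2 → C
  i=22: B-D = 24 → Y
  i=23: C-W =  6 → G
  i=24: S-R =  1 → B
  i=25: C-I = 20 → U
  i=26: U-J = 11 → L
  i=27: Q-O =  2 → C
  i=28: Q-S = 24 → Y
  shifts repeat with period 6: BULCYG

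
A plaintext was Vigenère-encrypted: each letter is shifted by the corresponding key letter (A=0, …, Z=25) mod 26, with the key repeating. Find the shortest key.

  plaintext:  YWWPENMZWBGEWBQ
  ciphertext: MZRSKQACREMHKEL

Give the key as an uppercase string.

  i= 0: M-Y = 14 → O
  i= 1: Z-W =  3 → D
  i= 2: R-W = 21 → V
  i= 3: S-P =  3 → D
  i= 4: K-E =  6 → G
  i= 5: Q-N =  3 → D
  i= 6: A-M = 14 → O
  i= 7: C-Z =  3 → D
  i= 8: R-W = 21 → V
  i= 9: E-B =  3 → D
  i=10: M-G =  6 → G
  i=11: H-E =  3 → D
  i=12: K-W = 14 → O
  i=13: E-B =  3 → D
  i=14: L-Q = 21 → V
  shifts repeat with period 6: ODVDGD

ODVDGD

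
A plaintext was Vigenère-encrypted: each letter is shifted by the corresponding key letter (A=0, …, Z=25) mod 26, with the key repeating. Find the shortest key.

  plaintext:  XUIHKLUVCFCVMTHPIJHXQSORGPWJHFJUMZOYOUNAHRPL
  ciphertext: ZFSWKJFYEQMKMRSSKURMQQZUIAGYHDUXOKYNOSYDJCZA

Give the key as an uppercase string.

CLKPAYLD

  i= 0: Z-X =  2 → C
  i= 1: F-U = 11 → L
  i= 2: S-I = 10 → K
  i= 3: W-H = 15 → P
  i= 4: K-K =  0 → A
  i= 5: J-L = 24 → Y
  i= 6: F-U = 11 → L
  i= 7: Y-V =  3 → D
  i= 8: E-C =  2 → C
  i= 9: Q-F = 11 → L
  i=10: M-C = 10 → K
  i=11: K-V = 15 → P
  i=12: M-M =  0 → A
  i=13: R-T = 24 → Y
  i=14: S-H = 11 → L
  i=15: S-P =  3 → D
  i=16: K-I =  2 → C
  i=17: U-J = 11 → L
  i=18: R-H = 10 → K
  i=19: M-X = 15 → P
  i=20: Q-Q =  0 → A
  i=21: Q-S = 24 → Y
  i=22: Z-O = 11 → L
  i=23: U-R =  3 → D
  i=24: I-G =  2 → C
  i=25: A-P = 11 → L
  i=26: G-W = 10 → K
  i=27: Y-J = 15 → P
  i=28: H-H =  0 → A
  i=29: D-F = 24 → Y
  i=30: U-J = 11 → L
  i=31: X-U =  3 → D
  i=32: O-M =  2 → C
  i=33: K-Z = 11 → L
  i=34: Y-O = 10 → K
  i=35: N-Y = 15 → P
  i=36: O-O =  0 → A
  i=37: S-U = 24 → Y
  i=38: Y-N = 11 → L
  i=39: D-A =  3 → D
  i=40: J-H =  2 → C
  i=41: C-R = 11 → L
  i=42: Z-P = 10 → K
  i=43: A-L = 15 → P
  shifts repeat with period 8: CLKPAYLD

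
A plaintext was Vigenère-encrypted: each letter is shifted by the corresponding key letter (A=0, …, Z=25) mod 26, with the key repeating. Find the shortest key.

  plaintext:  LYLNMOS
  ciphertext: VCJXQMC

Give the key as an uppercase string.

  i= 0: V-L = 10 → K
  i= 1: C-Y =  4 → E
  i= 2: J-L = 24 → Y
  i= 3: X-N = 10 → K
  i= 4: Q-M =  4 → E
  i= 5: M-O = 24 → Y
  i= 6: C-S = 10 → K
  shifts repeat with period 3: KEY

KEY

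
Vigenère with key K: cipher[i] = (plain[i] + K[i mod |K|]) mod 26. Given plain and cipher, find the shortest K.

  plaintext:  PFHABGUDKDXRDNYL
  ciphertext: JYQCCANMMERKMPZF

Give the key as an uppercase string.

  i= 0: J-P = 20 → U
  i= 1: Y-F = 19 → T
  i= 2: Q-H =  9 → J
  i= 3: C-A =  2 → C
  i= 4: C-B =  1 → B
  i= 5: A-G = 20 → U
  i= 6: N-U = 19 → T
  i= 7: M-D =  9 → J
  i= 8: M-K =  2 → C
  i= 9: E-D =  1 → B
  i=10: R-X = 20 → U
  i=11: K-R = 19 → T
  i=12: M-D =  9 → J
  i=13: P-N =  2 → C
  i=14: Z-Y =  1 → B
  i=15: F-L = 20 → U
  shifts repeat with period 5: UTJCB

UTJCB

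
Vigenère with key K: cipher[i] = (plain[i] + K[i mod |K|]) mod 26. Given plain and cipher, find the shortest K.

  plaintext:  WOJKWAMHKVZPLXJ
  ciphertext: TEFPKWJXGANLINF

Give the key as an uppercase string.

XQWFOW

  i= 0: T-W = 23 → X
  i= 1: E-O = 16 → Q
  i= 2: F-J = 22 → W
  i= 3: P-K =  5 → F
  i= 4: K-W = 14 → O
  i= 5: W-A = 22 → W
  i= 6: J-M = 23 → X
  i= 7: X-H = 16 → Q
  i= 8: G-K = 22 → W
  i= 9: A-V =  5 → F
  i=10: N-Z = 14 → O
  i=11: L-P = 22 → W
  i=12: I-L = 23 → X
  i=13: N-X = 16 → Q
  i=14: F-J = 22 → W
  shifts repeat with period 6: XQWFOW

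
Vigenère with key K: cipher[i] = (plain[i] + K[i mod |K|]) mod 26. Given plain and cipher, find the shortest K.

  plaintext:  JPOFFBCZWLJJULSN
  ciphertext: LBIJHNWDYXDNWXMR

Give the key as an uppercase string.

  i= 0: L-J =  2 → C
  i= 1: B-P = 12 → M
  i= 2: I-O = 20 → U
  i= 3: J-F =  4 → E
  i= 4: H-F =  2 → C
  i= 5: N-B = 12 → M
  i= 6: W-C = 20 → U
  i= 7: D-Z =  4 → E
  i= 8: Y-W =  2 → C
  i= 9: X-L = 12 → M
  i=10: D-J = 20 → U
  i=11: N-J =  4 → E
  i=12: W-U =  2 → C
  i=13: X-L = 12 → M
  i=14: M-S = 20 → U
  i=15: R-N =  4 → E
  shifts repeat with period 4: CMUE

CMUE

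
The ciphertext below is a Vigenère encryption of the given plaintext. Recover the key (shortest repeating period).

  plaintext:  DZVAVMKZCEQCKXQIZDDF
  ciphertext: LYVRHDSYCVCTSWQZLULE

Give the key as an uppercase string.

IZARMR

  i= 0: L-D =  8 → I
  i= 1: Y-Z = 25 → Z
  i= 2: V-V =  0 → A
  i= 3: R-A = 17 → R
  i= 4: H-V = 12 → M
  i= 5: D-M = 17 → R
  i= 6: S-K =  8 → I
  i= 7: Y-Z = 25 → Z
  i= 8: C-C =  0 → A
  i= 9: V-E = 17 → R
  i=10: C-Q = 12 → M
  i=11: T-C = 17 → R
  i=12: S-K =  8 → I
  i=13: W-X = 25 → Z
  i=14: Q-Q =  0 → A
  i=15: Z-I = 17 → R
  i=16: L-Z = 12 → M
  i=17: U-D = 17 → R
  i=18: L-D =  8 → I
  i=19: E-F = 25 → Z
  shifts repeat with period 6: IZARMR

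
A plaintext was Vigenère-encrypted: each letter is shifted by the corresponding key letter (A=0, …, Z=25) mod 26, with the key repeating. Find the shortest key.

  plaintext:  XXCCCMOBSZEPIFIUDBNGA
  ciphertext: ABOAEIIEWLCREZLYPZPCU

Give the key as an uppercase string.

  i= 0: A-X =  3 → D
  i= 1: B-X =  4 → E
  i= 2: O-C = 12 → M
  i= 3: A-C = 24 → Y
  i= 4: E-C =  2 → C
  i= 5: I-M = 22 → W
  i= 6: I-O = 20 → U
  i= 7: E-B =  3 → D
  i= 8: W-S =  4 → E
  i= 9: L-Z = 12 → M
  i=10: C-E = 24 → Y
  i=11: R-P =  2 → C
  i=12: E-I = 22 → W
  i=13: Z-F = 20 → U
  i=14: L-I =  3 → D
  i=15: Y-U =  4 → E
  i=16: P-D = 12 → M
  i=17: Z-B = 24 → Y
  i=18: P-N =  2 → C
  i=19: C-G = 22 → W
  i=20: U-A = 20 → U
  shifts repeat with period 7: DEMYCWU

DEMYCWU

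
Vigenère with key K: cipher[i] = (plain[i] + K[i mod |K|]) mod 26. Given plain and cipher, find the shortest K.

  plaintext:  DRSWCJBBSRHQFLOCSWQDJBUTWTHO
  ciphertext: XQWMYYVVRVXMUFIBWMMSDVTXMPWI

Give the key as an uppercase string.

  i= 0: X-D = 20 → U
  i= 1: Q-R = 25 → Z
  i= 2: W-S =  4 → E
  i= 3: M-W = 16 → Q
  i= 4: Y-C = 22 → W
  i= 5: Y-J = 15 → P
  i= 6: V-B = 20 → U
  i= 7: V-B = 20 → U
  i= 8: R-S = 25 → Z
  i= 9: V-R =  4 → E
  i=10: X-H = 16 → Q
  i=11: M-Q = 22 → W
  i=12: U-F = 15 → P
  i=13: F-L = 20 → U
  i=14: I-O = 20 → U
  i=15: B-C = 25 → Z
  i=16: W-S =  4 → E
  i=17: M-W = 16 → Q
  i=18: M-Q = 22 → W
  i=19: S-D = 15 → P
  i=20: D-J = 20 → U
  i=21: V-B = 20 → U
  i=22: T-U = 25 → Z
  i=23: X-T =  4 → E
  i=24: M-W = 16 → Q
  i=25: P-T = 22 → W
  i=26: W-H = 15 → P
  i=27: I-O = 20 → U
  shifts repeat with period 7: UZEQWPU

UZEQWPU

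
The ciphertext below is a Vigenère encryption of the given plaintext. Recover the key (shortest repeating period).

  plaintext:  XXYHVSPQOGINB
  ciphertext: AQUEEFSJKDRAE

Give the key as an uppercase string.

  i= 0: A-X =  3 → D
  i= 1: Q-X = 19 → T
  i= 2: U-Y = 22 → W
  i= 3: E-H = 23 → X
  i= 4: E-V =  9 → J
  i= 5: F-S = 13 → N
  i= 6: S-P =  3 → D
  i= 7: J-Q = 19 → T
  i= 8: K-O = 22 → W
  i= 9: D-G = 23 → X
  i=10: R-I =  9 → J
  i=11: A-N = 13 → N
  i=12: E-B =  3 → D
  shifts repeat with period 6: DTWXJN

DTWXJN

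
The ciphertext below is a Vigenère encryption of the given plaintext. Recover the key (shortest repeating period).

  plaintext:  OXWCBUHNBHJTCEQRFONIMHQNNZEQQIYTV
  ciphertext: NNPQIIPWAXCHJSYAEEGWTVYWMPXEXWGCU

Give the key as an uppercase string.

ZQTOHOIJ

  i= 0: N-O = 25 → Z
  i= 1: N-X = 16 → Q
  i= 2: P-W = 19 → T
  i= 3: Q-C = 14 → O
  i= 4: I-B =  7 → H
  i= 5: I-U = 14 → O
  i= 6: P-H =  8 → I
  i= 7: W-N =  9 → J
  i= 8: A-B = 25 → Z
  i= 9: X-H = 16 → Q
  i=10: C-J = 19 → T
  i=11: H-T = 14 → O
  i=12: J-C =  7 → H
  i=13: S-E = 14 → O
  i=14: Y-Q =  8 → I
  i=15: A-R =  9 → J
  i=16: E-F = 25 → Z
  i=17: E-O = 16 → Q
  i=18: G-N = 19 → T
  i=19: W-I = 14 → O
  i=20: T-M =  7 → H
  i=21: V-H = 14 → O
  i=22: Y-Q =  8 → I
  i=23: W-N =  9 → J
  i=24: M-N = 25 → Z
  i=25: P-Z = 16 → Q
  i=26: X-E = 19 → T
  i=27: E-Q = 14 → O
  i=28: X-Q =  7 → H
  i=29: W-I = 14 → O
  i=30: G-Y =  8 → I
  i=31: C-T =  9 → J
  i=32: U-V = 25 → Z
  shifts repeat with period 8: ZQTOHOIJ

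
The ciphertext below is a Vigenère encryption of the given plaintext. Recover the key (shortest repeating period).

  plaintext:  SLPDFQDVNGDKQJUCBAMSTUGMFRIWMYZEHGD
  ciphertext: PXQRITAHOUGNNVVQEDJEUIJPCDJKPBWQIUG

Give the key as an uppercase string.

  i= 0: P-S = 23 → X
  i= 1: X-L = 12 → M
  i= 2: Q-P =  1 → B
  i= 3: R-D = 14 → O
  i= 4: I-F =  3 → D
  i= 5: T-Q =  3 → D
  i= 6: A-D = 23 → X
  i= 7: H-V = 12 → M
  i= 8: O-N =  1 → B
  i= 9: U-G = 14 → O
  i=10: G-D =  3 → D
  i=11: N-K =  3 → D
  i=12: N-Q = 23 → X
  i=13: V-J = 12 → M
  i=14: V-U =  1 → B
  i=15: Q-C = 14 → O
  i=16: E-B =  3 → D
  i=17: D-A =  3 → D
  i=18: J-M = 23 → X
  i=19: E-S = 12 → M
  i=20: U-T =  1 → B
  i=21: I-U = 14 → O
  i=22: J-G =  3 → D
  i=23: P-M =  3 → D
  i=24: C-F = 23 → X
  i=25: D-R = 12 → M
  i=26: J-I =  1 → B
  i=27: K-W = 14 → O
  i=28: P-M =  3 → D
  i=29: B-Y =  3 → D
  i=30: W-Z = 23 → X
  i=31: Q-E = 12 → M
  i=32: I-H =  1 → B
  i=33: U-G = 14 → O
  i=34: G-D =  3 → D
  shifts repeat with period 6: XMBODD

XMBODD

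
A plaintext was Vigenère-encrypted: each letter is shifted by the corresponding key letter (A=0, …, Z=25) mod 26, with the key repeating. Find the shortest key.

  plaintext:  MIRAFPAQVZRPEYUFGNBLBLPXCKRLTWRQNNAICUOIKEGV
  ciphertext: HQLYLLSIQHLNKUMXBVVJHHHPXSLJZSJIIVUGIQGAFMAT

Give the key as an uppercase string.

  i= 0: H-M = 21 → V
  i= 1: Q-I =  8 → I
  i= 2: L-R = 20 → U
  i= 3: Y-A = 24 → Y
  i= 4: L-F =  6 → G
  i= 5: L-P = 22 → W
  i= 6: S-A = 18 → S
  i= 7: I-Q = 18 → S
  i= 8: Q-V = 21 → V
  i= 9: H-Z =  8 → I
  i=10: L-R = 20 → U
  i=11: N-P = 24 → Y
  i=12: K-E =  6 → G
  i=13: U-Y = 22 → W
  i=14: M-U = 18 → S
  i=15: X-F = 18 → S
  i=16: B-G = 21 → V
  i=17: V-N =  8 → I
  i=18: V-B = 20 → U
  i=19: J-L = 24 → Y
  i=20: H-B =  6 → G
  i=21: H-L = 22 → W
  i=22: H-P = 18 → S
  i=23: P-X = 18 → S
  i=24: X-C = 21 → V
  i=25: S-K =  8 → I
  i=26: L-R = 20 → U
  i=27: J-L = 24 → Y
  i=28: Z-T =  6 → G
  i=29: S-W = 22 → W
  i=30: J-R = 18 → S
  i=31: I-Q = 18 → S
  i=32: I-N = 21 → V
  i=33: V-N =  8 → I
  i=34: U-A = 20 → U
  i=35: G-I = 24 → Y
  i=36: I-C =  6 → G
  i=37: Q-U = 22 → W
  i=38: G-O = 18 → S
  i=39: A-I = 18 → S
  i=40: F-K = 21 → V
  i=41: M-E =  8 → I
  i=42: A-G = 20 → U
  i=43: T-V = 24 → Y
  shifts repeat with period 8: VIUYGWSS

VIUYGWSS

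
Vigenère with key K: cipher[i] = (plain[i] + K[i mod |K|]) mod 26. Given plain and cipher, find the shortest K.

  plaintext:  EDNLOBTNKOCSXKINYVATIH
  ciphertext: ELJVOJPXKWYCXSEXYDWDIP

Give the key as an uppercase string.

  i= 0: E-E =  0 → A
  i= 1: L-D =  8 → I
  i= 2: J-N = 22 → W
  i= 3: V-L = 10 → K
  i= 4: O-O =  0 → A
  i= 5: J-B =  8 → I
  i= 6: P-T = 22 → W
  i= 7: X-N = 10 → K
  i= 8: K-K =  0 → A
  i= 9: W-O =  8 → I
  i=10: Y-C = 22 → W
  i=11: C-S = 10 → K
  i=12: X-X =  0 → A
  i=13: S-K =  8 → I
  i=14: E-I = 22 → W
  i=15: X-N = 10 → K
  i=16: Y-Y =  0 → A
  i=17: D-V =  8 → I
  i=18: W-A = 22 → W
  i=19: D-T = 10 → K
  i=20: I-I =  0 → A
  i=21: P-H =  8 → I
  shifts repeat with period 4: AIWK

AIWK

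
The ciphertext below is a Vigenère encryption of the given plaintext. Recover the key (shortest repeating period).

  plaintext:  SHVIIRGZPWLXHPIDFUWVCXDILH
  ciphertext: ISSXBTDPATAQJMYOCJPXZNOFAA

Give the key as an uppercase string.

  i= 0: I-S = 16 → Q
  i= 1: S-H = 11 → L
  i= 2: S-V = 23 → X
  i= 3: X-I = 15 → P
  i= 4: B-I = 19 → T
  i= 5: T-R =  2 → C
  i= 6: D-G = 23 → X
  i= 7: P-Z = 16 → Q
  i= 8: A-P = 11 → L
  i= 9: T-W = 23 → X
  i=10: A-L = 15 → P
  i=11: Q-X = 19 → T
  i=12: J-H =  2 → C
  i=13: M-P = 23 → X
  i=14: Y-I = 16 → Q
  i=15: O-D = 11 → L
  i=16: C-F = 23 → X
  i=17: J-U = 15 → P
  i=18: P-W = 19 → T
  i=19: X-V =  2 → C
  i=20: Z-C = 23 → X
  i=21: N-X = 16 → Q
  i=22: O-D = 11 → L
  i=23: F-I = 23 → X
  i=24: A-L = 15 → P
  i=25: A-H = 19 → T
  shifts repeat with period 7: QLXPTCX

QLXPTCX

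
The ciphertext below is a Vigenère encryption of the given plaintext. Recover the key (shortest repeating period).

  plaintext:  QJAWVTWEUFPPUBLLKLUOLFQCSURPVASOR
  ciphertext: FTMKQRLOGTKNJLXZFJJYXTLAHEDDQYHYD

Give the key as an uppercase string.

  i= 0: F-Q = 15 → P
  i= 1: T-J = 10 → K
  i= 2: M-A = 12 → M
  i= 3: K-W = 14 → O
  i= 4: Q-V = 21 → V
  i= 5: R-T = 24 → Y
  i= 6: L-W = 15 → P
  i= 7: O-E = 10 → K
  i= 8: G-U = 12 → M
  i= 9: T-F = 14 → O
  i=10: K-P = 21 → V
  i=11: N-P = 24 → Y
  i=12: J-U = 15 → P
  i=13: L-B = 10 → K
  i=14: X-L = 12 → M
  i=15: Z-L = 14 → O
  i=16: F-K = 21 → V
  i=17: J-L = 24 → Y
  i=18: J-U = 15 → P
  i=19: Y-O = 10 → K
  i=20: X-L = 12 → M
  i=21: T-F = 14 → O
  i=22: L-Q = 21 → V
  i=23: A-C = 24 → Y
  i=24: H-S = 15 → P
  i=25: E-U = 10 → K
  i=26: D-R = 12 → M
  i=27: D-P = 14 → O
  i=28: Q-V = 21 → V
  i=29: Y-A = 24 → Y
  i=30: H-S = 15 → P
  i=31: Y-O = 10 → K
  i=32: D-R = 12 → M
  shifts repeat with period 6: PKMOVY

PKMOVY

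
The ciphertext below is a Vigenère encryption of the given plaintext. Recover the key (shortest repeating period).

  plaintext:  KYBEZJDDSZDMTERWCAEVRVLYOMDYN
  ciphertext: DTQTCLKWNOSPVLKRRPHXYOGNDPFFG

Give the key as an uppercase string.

TVPPDCH

  i= 0: D-K = 19 → T
  i= 1: T-Y = 21 → V
  i= 2: Q-B = 15 → P
  i= 3: T-E = 15 → P
  i= 4: C-Z =  3 → D
  i= 5: L-J =  2 → C
  i= 6: K-D =  7 → H
  i= 7: W-D = 19 → T
  i= 8: N-S = 21 → V
  i= 9: O-Z = 15 → P
  i=10: S-D = 15 → P
  i=11: P-M =  3 → D
  i=12: V-T =  2 → C
  i=13: L-E =  7 → H
  i=14: K-R = 19 → T
  i=15: R-W = 21 → V
  i=16: R-C = 15 → P
  i=17: P-A = 15 → P
  i=18: H-E =  3 → D
  i=19: X-V =  2 → C
  i=20: Y-R =  7 → H
  i=21: O-V = 19 → T
  i=22: G-L = 21 → V
  i=23: N-Y = 15 → P
  i=24: D-O = 15 → P
  i=25: P-M =  3 → D
  i=26: F-D =  2 → C
  i=27: F-Y =  7 → H
  i=28: G-N = 19 → T
  shifts repeat with period 7: TVPPDCH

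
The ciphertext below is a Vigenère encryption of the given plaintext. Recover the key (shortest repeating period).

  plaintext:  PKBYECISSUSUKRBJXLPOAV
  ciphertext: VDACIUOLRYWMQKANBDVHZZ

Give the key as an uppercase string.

  i= 0: V-P =  6 → G
  i= 1: D-K = 19 → T
  i= 2: A-B = 25 → Z
  i= 3: C-Y =  4 → E
  i= 4: I-E =  4 → E
  i= 5: U-C = 18 → S
  i= 6: O-I =  6 → G
  i= 7: L-S = 19 → T
  i= 8: R-S = 25 → Z
  i= 9: Y-U =  4 → E
  i=10: W-S =  4 → E
  i=11: M-U = 18 → S
  i=12: Q-K =  6 → G
  i=13: K-R = 19 → T
  i=14: A-B = 25 → Z
  i=15: N-J =  4 → E
  i=16: B-X =  4 → E
  i=17: D-L = 18 → S
  i=18: V-P =  6 → G
  i=19: H-O = 19 → T
  i=20: Z-A = 25 → Z
  i=21: Z-V =  4 → E
  shifts repeat with period 6: GTZEES

GTZEES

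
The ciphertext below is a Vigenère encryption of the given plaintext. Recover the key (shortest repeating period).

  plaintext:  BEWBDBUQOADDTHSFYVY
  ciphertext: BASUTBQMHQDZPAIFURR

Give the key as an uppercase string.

  i= 0: B-B =  0 → A
  i= 1: A-E = 22 → W
  i= 2: S-W = 22 → W
  i= 3: U-B = 19 → T
  i= 4: T-D = 16 → Q
  i= 5: B-B =  0 → A
  i= 6: Q-U = 22 → W
  i= 7: M-Q = 22 → W
  i= 8: H-O = 19 → T
  i= 9: Q-A = 16 → Q
  i=10: D-D =  0 → A
  i=11: Z-D = 22 → W
  i=12: P-T = 22 → W
  i=13: A-H = 19 → T
  i=14: I-S = 16 → Q
  i=15: F-F =  0 → A
  i=16: U-Y = 22 → W
  i=17: R-V = 22 → W
  i=18: R-Y = 19 → T
  shifts repeat with period 5: AWWTQ

AWWTQ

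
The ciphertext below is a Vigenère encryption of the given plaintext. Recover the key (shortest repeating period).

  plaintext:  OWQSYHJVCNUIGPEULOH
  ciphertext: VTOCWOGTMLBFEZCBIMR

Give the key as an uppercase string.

  i= 0: V-O =  7 → H
  i= 1: T-W = 23 → X
  i= 2: O-Q = 24 → Y
  i= 3: C-S = 10 → K
  i= 4: W-Y = 24 → Y
  i= 5: O-H =  7 → H
  i= 6: G-J = 23 → X
  i= 7: T-V = 24 → Y
  i= 8: M-C = 10 → K
  i= 9: L-N = 24 → Y
  i=10: B-U =  7 → H
  i=11: F-I = 23 → X
  i=12: E-G = 24 → Y
  i=13: Z-P = 10 → K
  i=14: C-E = 24 → Y
  i=15: B-U =  7 → H
  i=16: I-L = 23 → X
  i=17: M-O = 24 → Y
  i=18: R-H = 10 → K
  shifts repeat with period 5: HXYKY

HXYKY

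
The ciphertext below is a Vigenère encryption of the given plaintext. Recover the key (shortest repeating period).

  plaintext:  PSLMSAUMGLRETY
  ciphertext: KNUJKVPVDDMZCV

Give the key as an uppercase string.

  i= 0: K-P = 21 → V
  i= 1: N-S = 21 → V
  i= 2: U-L =  9 → J
  i= 3: J-M = 23 → X
  i= 4: K-S = 18 → S
  i= 5: V-A = 21 → V
  i= 6: P-U = 21 → V
  i= 7: V-M =  9 → J
  i= 8: D-G = 23 → X
  i= 9: D-L = 18 → S
  i=10: M-R = 21 → V
  i=11: Z-E = 21 → V
  i=12: C-T =  9 → J
  i=13: V-Y = 23 → X
  shifts repeat with period 5: VVJXS

VVJXS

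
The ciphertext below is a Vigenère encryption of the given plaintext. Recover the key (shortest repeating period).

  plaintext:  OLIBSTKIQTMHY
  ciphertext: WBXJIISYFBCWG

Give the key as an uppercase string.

IQP

  i= 0: W-O =  8 → I
  i= 1: B-L = 16 → Q
  i= 2: X-I = 15 → P
  i= 3: J-B =  8 → I
  i= 4: I-S = 16 → Q
  i= 5: I-T = 15 → P
  i= 6: S-K =  8 → I
  i= 7: Y-I = 16 → Q
  i= 8: F-Q = 15 → P
  i= 9: B-T =  8 → I
  i=10: C-M = 16 → Q
  i=11: W-H = 15 → P
  i=12: G-Y =  8 → I
  shifts repeat with period 3: IQP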